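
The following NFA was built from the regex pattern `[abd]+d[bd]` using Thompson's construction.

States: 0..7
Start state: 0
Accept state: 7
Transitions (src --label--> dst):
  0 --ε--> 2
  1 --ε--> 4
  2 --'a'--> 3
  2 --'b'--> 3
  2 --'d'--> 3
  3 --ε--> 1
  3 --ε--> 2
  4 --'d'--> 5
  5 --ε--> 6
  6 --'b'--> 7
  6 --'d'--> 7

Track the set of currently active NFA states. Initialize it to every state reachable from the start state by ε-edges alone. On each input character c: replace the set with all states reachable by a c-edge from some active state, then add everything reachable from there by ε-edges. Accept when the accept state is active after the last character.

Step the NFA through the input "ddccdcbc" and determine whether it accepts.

Answer: REJECT

Derivation:
start: ε-closure({0}) = {0,2}
'd' @ 1: {1,2,3,4}
'd' @ 2: {1,2,3,4,5,6}
'c' @ 3: {}  — no active states
rest 'cdcbc' ignored (set empty)
end set {} — state 7 not in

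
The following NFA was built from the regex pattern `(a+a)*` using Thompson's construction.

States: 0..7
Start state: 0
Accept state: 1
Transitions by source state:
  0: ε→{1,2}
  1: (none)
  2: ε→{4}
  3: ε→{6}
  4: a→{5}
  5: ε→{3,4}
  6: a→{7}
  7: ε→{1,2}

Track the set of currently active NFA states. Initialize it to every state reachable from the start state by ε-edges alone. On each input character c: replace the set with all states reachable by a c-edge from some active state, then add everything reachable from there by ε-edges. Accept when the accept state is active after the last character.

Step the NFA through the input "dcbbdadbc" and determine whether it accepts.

Answer: REJECT

Trace:
S₀ = ε-closure({0}) = {0,1,2,4}
'd' @ 1: {}  — state set empty
rest 'cbbdadbc' ignored (set empty)
after full input: {}  (accept=1 not in)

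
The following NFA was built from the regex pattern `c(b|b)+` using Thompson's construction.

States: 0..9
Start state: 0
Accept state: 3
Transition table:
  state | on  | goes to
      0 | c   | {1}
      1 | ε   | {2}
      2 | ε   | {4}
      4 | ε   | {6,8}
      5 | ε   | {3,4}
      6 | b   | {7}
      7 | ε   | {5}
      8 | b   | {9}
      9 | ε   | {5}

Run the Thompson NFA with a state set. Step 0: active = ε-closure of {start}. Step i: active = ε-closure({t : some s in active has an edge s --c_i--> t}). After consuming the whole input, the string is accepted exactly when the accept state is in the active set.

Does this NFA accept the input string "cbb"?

Answer: ACCEPT

Steps:
S₀ = ε-closure({0}) = {0}
'c' @ 1: {1,2,4,6,8}
'b' @ 2: {3,4,5,6,7,8,9}  ✓accept
'b' @ 3: {3,4,5,6,7,8,9}  ✓accept
end set {3,4,5,6,7,8,9} — state 3 in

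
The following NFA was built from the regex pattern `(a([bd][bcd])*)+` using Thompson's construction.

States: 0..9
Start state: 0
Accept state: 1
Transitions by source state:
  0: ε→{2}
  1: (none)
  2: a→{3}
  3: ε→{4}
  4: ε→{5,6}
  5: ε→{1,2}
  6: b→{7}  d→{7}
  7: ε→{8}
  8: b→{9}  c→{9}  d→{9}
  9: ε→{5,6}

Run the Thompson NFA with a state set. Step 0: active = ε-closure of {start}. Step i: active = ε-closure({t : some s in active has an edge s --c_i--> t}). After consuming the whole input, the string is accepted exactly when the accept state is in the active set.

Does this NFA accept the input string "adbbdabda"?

initial (ε-close {0}): {0,2}
'a' @ 1: {1,2,3,4,5,6}  ✓accept
'd' @ 2: {7,8}
'b' @ 3: {1,2,5,6,9}  ✓accept
'b' @ 4: {7,8}
'd' @ 5: {1,2,5,6,9}  ✓accept
'a' @ 6: {1,2,3,4,5,6}  ✓accept
'b' @ 7: {7,8}
'd' @ 8: {1,2,5,6,9}  ✓accept
'a' @ 9: {1,2,3,4,5,6}  ✓accept
final: {1,2,3,4,5,6}; accept 1 in set

Answer: ACCEPT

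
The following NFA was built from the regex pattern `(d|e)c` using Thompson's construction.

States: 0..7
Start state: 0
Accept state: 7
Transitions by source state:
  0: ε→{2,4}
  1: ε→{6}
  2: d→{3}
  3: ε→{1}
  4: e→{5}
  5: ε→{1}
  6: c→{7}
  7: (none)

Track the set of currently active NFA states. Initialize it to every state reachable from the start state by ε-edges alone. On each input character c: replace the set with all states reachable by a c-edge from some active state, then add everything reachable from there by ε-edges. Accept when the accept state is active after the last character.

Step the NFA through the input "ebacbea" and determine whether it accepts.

Answer: REJECT

Steps:
initial (ε-close {0}): {0,2,4}
'e' @ 1: {1,5,6}
'b' @ 2: {}  — state set empty
rest 'acbea' ignored (set empty)
after full input: {}  (accept=7 not in)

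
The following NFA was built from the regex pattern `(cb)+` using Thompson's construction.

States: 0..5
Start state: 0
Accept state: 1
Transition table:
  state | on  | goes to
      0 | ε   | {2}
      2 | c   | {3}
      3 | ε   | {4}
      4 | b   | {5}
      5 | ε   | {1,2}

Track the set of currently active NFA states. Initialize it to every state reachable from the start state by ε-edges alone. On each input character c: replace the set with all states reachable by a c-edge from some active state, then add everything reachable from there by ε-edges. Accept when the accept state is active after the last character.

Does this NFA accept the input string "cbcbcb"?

S₀ = ε-closure({0}) = {0,2}
'c' @ 1: {3,4}
'b' @ 2: {1,2,5}  [accepting]
'c' @ 3: {3,4}
'b' @ 4: {1,2,5}  [accepting]
'c' @ 5: {3,4}
'b' @ 6: {1,2,5}  [accepting]
final: {1,2,5}; accept 1 in set

Answer: ACCEPT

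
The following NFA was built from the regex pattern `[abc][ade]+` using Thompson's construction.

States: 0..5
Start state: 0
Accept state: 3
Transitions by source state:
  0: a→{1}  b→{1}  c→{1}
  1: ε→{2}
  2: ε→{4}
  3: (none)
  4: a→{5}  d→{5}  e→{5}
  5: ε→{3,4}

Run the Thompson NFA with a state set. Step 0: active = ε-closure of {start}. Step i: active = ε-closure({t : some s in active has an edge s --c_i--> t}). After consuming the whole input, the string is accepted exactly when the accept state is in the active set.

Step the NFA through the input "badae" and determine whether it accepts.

start: ε-closure({0}) = {0}
'b' @ 1: {1,2,4}
'a' @ 2: {3,4,5}  ✓accept
'd' @ 3: {3,4,5}  ✓accept
'a' @ 4: {3,4,5}  ✓accept
'e' @ 5: {3,4,5}  ✓accept
end set {3,4,5} — state 3 in

Answer: ACCEPT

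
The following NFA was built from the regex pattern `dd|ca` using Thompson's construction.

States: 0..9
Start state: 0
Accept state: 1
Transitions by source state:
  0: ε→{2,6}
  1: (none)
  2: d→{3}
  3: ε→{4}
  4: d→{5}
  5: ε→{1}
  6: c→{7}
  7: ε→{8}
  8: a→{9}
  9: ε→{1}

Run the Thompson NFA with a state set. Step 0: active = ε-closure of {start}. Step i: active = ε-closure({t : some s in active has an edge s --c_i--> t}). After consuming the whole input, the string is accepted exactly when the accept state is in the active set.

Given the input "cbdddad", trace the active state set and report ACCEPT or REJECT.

start: ε-closure({0}) = {0,2,6}
'c' @ 1: {7,8}
'b' @ 2: {}  — state set empty
rest 'dddad' ignored (set empty)
final: {}; accept 1 not in set

Answer: REJECT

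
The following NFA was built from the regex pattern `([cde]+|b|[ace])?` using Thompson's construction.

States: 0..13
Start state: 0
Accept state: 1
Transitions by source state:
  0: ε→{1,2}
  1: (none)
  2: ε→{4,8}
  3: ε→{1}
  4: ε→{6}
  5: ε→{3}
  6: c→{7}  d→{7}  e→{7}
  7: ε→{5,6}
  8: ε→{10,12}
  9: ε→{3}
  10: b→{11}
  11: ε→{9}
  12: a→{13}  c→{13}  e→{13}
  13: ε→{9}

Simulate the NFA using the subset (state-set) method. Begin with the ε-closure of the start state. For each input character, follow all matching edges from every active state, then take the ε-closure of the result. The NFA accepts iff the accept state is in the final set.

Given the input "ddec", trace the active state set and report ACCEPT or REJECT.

Answer: ACCEPT

Steps:
initial (ε-close {0}): {0,1,2,4,6,8,10,12}
'd' @ 1: {1,3,5,6,7}  (accept∈set)
'd' @ 2: {1,3,5,6,7}  (accept∈set)
'e' @ 3: {1,3,5,6,7}  (accept∈set)
'c' @ 4: {1,3,5,6,7}  (accept∈set)
end set {1,3,5,6,7} — state 1 in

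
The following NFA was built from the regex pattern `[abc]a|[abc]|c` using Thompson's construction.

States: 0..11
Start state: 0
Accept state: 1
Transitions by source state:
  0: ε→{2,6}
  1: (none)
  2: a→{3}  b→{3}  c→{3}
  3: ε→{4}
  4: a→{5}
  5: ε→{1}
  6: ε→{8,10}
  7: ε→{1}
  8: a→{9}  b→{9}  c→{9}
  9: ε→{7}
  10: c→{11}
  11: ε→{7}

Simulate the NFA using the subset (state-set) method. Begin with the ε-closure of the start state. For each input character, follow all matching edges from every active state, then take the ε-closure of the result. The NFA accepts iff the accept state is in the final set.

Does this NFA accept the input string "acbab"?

initial (ε-close {0}): {0,2,6,8,10}
'a' @ 1: {1,3,4,7,9}  [accepting]
'c' @ 2: {}  — state set empty
rest 'bab' ignored (set empty)
final: {}; accept 1 not in set

Answer: REJECT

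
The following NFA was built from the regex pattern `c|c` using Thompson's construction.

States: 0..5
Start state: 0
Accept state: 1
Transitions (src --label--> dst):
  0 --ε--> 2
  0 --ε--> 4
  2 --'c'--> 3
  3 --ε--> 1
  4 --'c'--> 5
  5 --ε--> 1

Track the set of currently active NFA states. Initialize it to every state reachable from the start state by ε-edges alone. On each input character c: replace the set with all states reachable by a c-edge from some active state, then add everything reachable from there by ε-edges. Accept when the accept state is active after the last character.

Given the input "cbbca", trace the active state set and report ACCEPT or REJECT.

Answer: REJECT

Steps:
start: ε-closure({0}) = {0,2,4}
'c' @ 1: {1,3,5}  [accepting]
'b' @ 2: {}  — state set empty
rest 'bca' ignored (set empty)
end set {} — state 1 not in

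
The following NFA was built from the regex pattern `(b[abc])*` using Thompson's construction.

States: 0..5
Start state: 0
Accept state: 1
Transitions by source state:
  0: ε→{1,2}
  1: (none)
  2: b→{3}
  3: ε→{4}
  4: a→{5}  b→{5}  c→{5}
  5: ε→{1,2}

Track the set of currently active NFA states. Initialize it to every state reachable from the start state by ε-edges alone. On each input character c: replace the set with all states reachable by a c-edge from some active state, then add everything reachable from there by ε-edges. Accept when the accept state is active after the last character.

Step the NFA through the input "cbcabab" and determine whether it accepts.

Answer: REJECT

Steps:
start: ε-closure({0}) = {0,1,2}
'c' @ 1: {}  — dead — no transitions
rest 'bcabab' ignored (set empty)
after full input: {}  (accept=1 not in)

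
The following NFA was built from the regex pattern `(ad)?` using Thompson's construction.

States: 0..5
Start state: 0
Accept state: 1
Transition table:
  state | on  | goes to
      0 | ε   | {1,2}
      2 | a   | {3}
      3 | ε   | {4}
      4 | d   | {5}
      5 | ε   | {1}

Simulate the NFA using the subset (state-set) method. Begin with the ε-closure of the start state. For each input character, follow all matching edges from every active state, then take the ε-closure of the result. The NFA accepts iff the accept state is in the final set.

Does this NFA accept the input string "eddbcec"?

Answer: REJECT

Steps:
start: ε-closure({0}) = {0,1,2}
'e' @ 1: {}  — state set empty
rest 'ddbcec' ignored (set empty)
final: {}; accept 1 not in set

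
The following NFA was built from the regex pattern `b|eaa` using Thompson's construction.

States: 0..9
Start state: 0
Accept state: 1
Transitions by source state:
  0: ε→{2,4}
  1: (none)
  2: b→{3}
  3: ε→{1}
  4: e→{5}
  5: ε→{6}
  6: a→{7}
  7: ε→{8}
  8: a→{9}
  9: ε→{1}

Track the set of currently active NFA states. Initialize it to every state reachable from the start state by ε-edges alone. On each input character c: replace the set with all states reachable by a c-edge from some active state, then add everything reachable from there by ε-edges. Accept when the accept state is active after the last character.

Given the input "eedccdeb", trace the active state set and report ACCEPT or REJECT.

Answer: REJECT

Derivation:
start: ε-closure({0}) = {0,2,4}
'e' @ 1: {5,6}
'e' @ 2: {}  — dead — no transitions
rest 'dccdeb' ignored (set empty)
final: {}; accept 1 not in set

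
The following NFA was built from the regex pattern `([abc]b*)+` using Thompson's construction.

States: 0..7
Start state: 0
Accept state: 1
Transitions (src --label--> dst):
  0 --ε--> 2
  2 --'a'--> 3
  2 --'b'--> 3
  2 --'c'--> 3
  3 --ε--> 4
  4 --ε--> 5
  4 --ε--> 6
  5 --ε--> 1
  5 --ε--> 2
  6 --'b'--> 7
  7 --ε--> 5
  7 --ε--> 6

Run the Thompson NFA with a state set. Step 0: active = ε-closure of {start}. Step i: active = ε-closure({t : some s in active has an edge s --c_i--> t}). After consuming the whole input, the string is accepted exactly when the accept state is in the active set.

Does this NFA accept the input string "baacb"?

Answer: ACCEPT

Steps:
initial (ε-close {0}): {0,2}
'b' @ 1: {1,2,3,4,5,6}  [accepting]
'a' @ 2: {1,2,3,4,5,6}  [accepting]
'a' @ 3: {1,2,3,4,5,6}  [accepting]
'c' @ 4: {1,2,3,4,5,6}  [accepting]
'b' @ 5: {1,2,3,4,5,6,7}  [accepting]
final: {1,2,3,4,5,6,7}; accept 1 in set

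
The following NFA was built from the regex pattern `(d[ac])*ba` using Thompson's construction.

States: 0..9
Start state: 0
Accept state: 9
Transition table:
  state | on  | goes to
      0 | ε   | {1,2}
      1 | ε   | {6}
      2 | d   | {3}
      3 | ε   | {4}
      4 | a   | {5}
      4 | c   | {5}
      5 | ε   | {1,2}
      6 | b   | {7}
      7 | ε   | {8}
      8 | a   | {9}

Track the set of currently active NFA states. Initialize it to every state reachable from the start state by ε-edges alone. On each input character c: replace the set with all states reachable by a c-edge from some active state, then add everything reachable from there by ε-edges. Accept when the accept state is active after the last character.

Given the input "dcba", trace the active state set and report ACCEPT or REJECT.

initial (ε-close {0}): {0,1,2,6}
'd' @ 1: {3,4}
'c' @ 2: {1,2,5,6}
'b' @ 3: {7,8}
'a' @ 4: {9}  [accepting]
after full input: {9}  (accept=9 in)

Answer: ACCEPT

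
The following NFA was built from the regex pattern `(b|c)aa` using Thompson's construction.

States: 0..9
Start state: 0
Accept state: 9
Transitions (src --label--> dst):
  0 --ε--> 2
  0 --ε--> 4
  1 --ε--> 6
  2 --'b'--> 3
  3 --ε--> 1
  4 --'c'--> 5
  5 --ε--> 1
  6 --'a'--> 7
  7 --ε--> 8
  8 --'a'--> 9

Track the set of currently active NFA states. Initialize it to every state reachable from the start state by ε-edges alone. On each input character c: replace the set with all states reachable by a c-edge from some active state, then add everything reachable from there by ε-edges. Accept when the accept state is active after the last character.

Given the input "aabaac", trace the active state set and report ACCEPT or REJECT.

Answer: REJECT

Steps:
start: ε-closure({0}) = {0,2,4}
'a' @ 1: {}  — no active states
rest 'abaac' ignored (set empty)
after full input: {}  (accept=9 not in)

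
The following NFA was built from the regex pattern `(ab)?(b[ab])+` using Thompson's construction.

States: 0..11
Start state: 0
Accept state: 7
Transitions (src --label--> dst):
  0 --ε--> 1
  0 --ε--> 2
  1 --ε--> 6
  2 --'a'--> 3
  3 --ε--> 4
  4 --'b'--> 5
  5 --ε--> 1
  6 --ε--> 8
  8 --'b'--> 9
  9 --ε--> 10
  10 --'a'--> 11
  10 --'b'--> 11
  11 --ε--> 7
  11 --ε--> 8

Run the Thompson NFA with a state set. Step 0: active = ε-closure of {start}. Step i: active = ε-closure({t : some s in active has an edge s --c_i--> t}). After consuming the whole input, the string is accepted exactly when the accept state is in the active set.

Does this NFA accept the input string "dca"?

initial (ε-close {0}): {0,1,2,6,8}
'd' @ 1: {}  — state set empty
rest 'ca' ignored (set empty)
final: {}; accept 7 not in set

Answer: REJECT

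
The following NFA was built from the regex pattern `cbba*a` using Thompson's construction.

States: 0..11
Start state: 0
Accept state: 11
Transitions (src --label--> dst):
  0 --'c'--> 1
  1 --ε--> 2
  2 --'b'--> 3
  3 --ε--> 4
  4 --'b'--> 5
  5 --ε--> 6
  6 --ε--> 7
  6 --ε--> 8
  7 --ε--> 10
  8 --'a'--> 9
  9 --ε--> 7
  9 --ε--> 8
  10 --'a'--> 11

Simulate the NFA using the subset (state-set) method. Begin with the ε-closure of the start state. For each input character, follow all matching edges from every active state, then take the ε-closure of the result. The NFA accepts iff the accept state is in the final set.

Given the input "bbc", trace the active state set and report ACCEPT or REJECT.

Answer: REJECT

Derivation:
S₀ = ε-closure({0}) = {0}
'b' @ 1: {}  — state set empty
rest 'bc' ignored (set empty)
after full input: {}  (accept=11 not in)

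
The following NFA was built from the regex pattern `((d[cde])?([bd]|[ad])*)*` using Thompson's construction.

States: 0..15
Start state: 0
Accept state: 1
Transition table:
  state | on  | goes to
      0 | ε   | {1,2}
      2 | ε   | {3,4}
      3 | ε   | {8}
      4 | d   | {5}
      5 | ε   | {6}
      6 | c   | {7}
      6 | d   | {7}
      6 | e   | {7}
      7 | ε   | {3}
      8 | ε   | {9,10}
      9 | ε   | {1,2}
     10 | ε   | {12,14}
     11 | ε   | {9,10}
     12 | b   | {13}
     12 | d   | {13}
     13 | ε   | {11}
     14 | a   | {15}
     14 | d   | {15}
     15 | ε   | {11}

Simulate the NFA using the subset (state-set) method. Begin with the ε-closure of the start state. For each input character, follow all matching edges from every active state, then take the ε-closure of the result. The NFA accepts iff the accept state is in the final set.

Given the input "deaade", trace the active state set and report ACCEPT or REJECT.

Answer: ACCEPT

Trace:
start: ε-closure({0}) = {0,1,2,3,4,8,9,10,12,14}
'd' @ 1: {1,2,3,4,5,6,8,9,10,11,12,13,14,15}  ✓accept
'e' @ 2: {1,2,3,4,7,8,9,10,12,14}  ✓accept
'a' @ 3: {1,2,3,4,8,9,10,11,12,14,15}  ✓accept
'a' @ 4: {1,2,3,4,8,9,10,11,12,14,15}  ✓accept
'd' @ 5: {1,2,3,4,5,6,8,9,10,11,12,13,14,15}  ✓accept
'e' @ 6: {1,2,3,4,7,8,9,10,12,14}  ✓accept
final: {1,2,3,4,7,8,9,10,12,14}; accept 1 in set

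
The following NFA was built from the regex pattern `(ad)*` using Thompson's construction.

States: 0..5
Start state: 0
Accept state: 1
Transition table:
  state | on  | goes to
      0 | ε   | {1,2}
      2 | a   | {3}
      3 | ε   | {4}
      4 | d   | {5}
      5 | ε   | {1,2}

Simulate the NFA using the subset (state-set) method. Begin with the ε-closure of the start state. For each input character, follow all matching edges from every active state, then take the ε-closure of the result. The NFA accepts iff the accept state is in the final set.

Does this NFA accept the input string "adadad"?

Answer: ACCEPT

Derivation:
start: ε-closure({0}) = {0,1,2}
'a' @ 1: {3,4}
'd' @ 2: {1,2,5}  (accept∈set)
'a' @ 3: {3,4}
'd' @ 4: {1,2,5}  (accept∈set)
'a' @ 5: {3,4}
'd' @ 6: {1,2,5}  (accept∈set)
final: {1,2,5}; accept 1 in set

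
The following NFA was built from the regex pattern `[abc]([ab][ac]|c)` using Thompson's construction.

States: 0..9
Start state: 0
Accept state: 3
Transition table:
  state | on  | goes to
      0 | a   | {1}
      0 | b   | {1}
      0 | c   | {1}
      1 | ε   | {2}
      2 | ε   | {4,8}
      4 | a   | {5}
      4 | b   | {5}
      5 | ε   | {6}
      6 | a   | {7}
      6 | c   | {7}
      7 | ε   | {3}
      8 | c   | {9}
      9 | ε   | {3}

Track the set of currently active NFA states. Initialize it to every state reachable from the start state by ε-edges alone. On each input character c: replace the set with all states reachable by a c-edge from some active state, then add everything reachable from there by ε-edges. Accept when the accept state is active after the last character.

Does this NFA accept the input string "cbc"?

Answer: ACCEPT

Derivation:
initial (ε-close {0}): {0}
'c' @ 1: {1,2,4,8}
'b' @ 2: {5,6}
'c' @ 3: {3,7}  [accepting]
final: {3,7}; accept 3 in set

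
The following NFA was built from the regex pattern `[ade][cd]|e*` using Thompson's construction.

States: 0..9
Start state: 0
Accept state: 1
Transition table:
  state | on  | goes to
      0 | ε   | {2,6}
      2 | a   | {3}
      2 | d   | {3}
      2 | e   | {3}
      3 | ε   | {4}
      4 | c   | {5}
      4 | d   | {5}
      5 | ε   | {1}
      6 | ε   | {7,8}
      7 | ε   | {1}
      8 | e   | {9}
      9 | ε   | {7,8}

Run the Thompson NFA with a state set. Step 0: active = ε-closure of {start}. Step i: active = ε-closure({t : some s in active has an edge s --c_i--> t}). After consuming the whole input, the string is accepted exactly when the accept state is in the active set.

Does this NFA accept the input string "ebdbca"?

start: ε-closure({0}) = {0,1,2,6,7,8}
'e' @ 1: {1,3,4,7,8,9}  ✓accept
'b' @ 2: {}  — no active states
rest 'dbca' ignored (set empty)
after full input: {}  (accept=1 not in)

Answer: REJECT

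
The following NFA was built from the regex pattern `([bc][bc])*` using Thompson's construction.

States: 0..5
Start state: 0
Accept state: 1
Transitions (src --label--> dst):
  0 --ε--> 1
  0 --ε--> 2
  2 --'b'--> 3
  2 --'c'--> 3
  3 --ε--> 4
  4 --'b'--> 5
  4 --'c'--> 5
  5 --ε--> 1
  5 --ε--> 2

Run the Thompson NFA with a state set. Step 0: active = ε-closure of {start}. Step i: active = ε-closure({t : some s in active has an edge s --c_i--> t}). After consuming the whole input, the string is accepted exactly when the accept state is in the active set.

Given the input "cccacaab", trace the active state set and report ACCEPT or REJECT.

S₀ = ε-closure({0}) = {0,1,2}
'c' @ 1: {3,4}
'c' @ 2: {1,2,5}  ✓accept
'c' @ 3: {3,4}
'a' @ 4: {}  — dead — no transitions
rest 'caab' ignored (set empty)
final: {}; accept 1 not in set

Answer: REJECT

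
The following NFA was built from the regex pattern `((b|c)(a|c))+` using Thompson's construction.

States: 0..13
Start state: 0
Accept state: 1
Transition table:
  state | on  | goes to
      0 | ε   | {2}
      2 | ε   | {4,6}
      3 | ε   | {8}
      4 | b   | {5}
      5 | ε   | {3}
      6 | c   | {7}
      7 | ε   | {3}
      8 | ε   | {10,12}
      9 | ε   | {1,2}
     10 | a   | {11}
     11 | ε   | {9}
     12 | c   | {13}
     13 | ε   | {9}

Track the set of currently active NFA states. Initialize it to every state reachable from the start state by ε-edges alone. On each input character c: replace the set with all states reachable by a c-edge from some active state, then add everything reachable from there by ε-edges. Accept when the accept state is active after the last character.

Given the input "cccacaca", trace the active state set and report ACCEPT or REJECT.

Answer: ACCEPT

Steps:
start: ε-closure({0}) = {0,2,4,6}
'c' @ 1: {3,7,8,10,12}
'c' @ 2: {1,2,4,6,9,13}  ✓accept
'c' @ 3: {3,7,8,10,12}
'a' @ 4: {1,2,4,6,9,11}  ✓accept
'c' @ 5: {3,7,8,10,12}
'a' @ 6: {1,2,4,6,9,11}  ✓accept
'c' @ 7: {3,7,8,10,12}
'a' @ 8: {1,2,4,6,9,11}  ✓accept
after full input: {1,2,4,6,9,11}  (accept=1 in)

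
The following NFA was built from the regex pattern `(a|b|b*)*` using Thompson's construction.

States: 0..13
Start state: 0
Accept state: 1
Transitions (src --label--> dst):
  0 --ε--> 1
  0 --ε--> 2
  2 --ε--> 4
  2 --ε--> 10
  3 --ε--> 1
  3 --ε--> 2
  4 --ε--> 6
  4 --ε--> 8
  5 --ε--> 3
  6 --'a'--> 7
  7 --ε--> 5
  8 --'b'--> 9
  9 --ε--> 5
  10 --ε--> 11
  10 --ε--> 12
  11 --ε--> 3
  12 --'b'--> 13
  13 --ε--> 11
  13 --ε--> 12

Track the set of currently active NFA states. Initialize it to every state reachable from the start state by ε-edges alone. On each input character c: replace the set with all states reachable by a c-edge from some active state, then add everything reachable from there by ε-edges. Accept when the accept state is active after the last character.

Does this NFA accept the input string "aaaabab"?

S₀ = ε-closure({0}) = {0,1,2,3,4,6,8,10,11,12}
'a' @ 1: {1,2,3,4,5,6,7,8,10,11,12}  (accept∈set)
'a' @ 2: {1,2,3,4,5,6,7,8,10,11,12}  (accept∈set)
'a' @ 3: {1,2,3,4,5,6,7,8,10,11,12}  (accept∈set)
'a' @ 4: {1,2,3,4,5,6,7,8,10,11,12}  (accept∈set)
'b' @ 5: {1,2,3,4,5,6,8,9,10,11,12,13}  (accept∈set)
'a' @ 6: {1,2,3,4,5,6,7,8,10,11,12}  (accept∈set)
'b' @ 7: {1,2,3,4,5,6,8,9,10,11,12,13}  (accept∈set)
end set {1,2,3,4,5,6,8,9,10,11,12,13} — state 1 in

Answer: ACCEPT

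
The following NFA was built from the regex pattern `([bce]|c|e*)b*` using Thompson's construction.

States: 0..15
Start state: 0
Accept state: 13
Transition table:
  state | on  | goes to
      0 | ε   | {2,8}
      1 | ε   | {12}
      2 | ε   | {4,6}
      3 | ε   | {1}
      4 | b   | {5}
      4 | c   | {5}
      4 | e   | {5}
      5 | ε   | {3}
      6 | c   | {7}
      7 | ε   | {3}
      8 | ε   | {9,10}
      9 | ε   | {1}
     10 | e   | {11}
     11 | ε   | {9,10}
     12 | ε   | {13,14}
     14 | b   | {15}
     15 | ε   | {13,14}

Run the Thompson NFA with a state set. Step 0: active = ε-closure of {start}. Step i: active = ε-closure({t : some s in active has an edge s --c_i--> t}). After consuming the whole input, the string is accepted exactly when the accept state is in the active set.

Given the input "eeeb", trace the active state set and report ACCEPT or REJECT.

S₀ = ε-closure({0}) = {0,1,2,4,6,8,9,10,12,13,14}
'e' @ 1: {1,3,5,9,10,11,12,13,14}  ✓accept
'e' @ 2: {1,9,10,11,12,13,14}  ✓accept
'e' @ 3: {1,9,10,11,12,13,14}  ✓accept
'b' @ 4: {13,14,15}  ✓accept
end set {13,14,15} — state 13 in

Answer: ACCEPT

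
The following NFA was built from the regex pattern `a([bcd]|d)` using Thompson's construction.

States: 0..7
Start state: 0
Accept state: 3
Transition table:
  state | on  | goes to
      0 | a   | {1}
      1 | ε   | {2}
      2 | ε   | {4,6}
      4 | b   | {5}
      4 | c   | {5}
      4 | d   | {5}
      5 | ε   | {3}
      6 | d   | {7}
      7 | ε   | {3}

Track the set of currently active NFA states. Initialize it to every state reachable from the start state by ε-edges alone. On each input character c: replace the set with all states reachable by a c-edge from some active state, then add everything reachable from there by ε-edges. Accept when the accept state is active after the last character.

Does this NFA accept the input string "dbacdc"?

initial (ε-close {0}): {0}
'd' @ 1: {}  — no active states
rest 'bacdc' ignored (set empty)
final: {}; accept 3 not in set

Answer: REJECT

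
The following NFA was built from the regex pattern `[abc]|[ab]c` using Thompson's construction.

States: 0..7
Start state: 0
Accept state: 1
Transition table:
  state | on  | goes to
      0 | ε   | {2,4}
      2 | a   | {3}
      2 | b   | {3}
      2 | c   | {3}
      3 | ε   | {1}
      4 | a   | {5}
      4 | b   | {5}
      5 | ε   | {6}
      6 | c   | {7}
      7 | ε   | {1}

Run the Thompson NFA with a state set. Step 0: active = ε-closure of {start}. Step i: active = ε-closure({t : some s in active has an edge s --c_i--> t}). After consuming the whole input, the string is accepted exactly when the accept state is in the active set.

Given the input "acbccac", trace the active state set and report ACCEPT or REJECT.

Answer: REJECT

Derivation:
initial (ε-close {0}): {0,2,4}
'a' @ 1: {1,3,5,6}  [accepting]
'c' @ 2: {1,7}  [accepting]
'b' @ 3: {}  — no active states
rest 'ccac' ignored (set empty)
end set {} — state 1 not in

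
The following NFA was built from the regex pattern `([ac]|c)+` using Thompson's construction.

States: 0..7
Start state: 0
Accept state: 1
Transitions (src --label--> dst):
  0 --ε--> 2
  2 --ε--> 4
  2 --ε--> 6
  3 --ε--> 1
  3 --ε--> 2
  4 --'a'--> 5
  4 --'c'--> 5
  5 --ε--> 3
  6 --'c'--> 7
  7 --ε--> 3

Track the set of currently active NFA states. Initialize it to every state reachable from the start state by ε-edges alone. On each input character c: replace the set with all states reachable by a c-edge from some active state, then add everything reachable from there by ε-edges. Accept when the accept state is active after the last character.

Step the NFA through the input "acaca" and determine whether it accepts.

Answer: ACCEPT

Derivation:
initial (ε-close {0}): {0,2,4,6}
'a' @ 1: {1,2,3,4,5,6}  ✓accept
'c' @ 2: {1,2,3,4,5,6,7}  ✓accept
'a' @ 3: {1,2,3,4,5,6}  ✓accept
'c' @ 4: {1,2,3,4,5,6,7}  ✓accept
'a' @ 5: {1,2,3,4,5,6}  ✓accept
end set {1,2,3,4,5,6} — state 1 in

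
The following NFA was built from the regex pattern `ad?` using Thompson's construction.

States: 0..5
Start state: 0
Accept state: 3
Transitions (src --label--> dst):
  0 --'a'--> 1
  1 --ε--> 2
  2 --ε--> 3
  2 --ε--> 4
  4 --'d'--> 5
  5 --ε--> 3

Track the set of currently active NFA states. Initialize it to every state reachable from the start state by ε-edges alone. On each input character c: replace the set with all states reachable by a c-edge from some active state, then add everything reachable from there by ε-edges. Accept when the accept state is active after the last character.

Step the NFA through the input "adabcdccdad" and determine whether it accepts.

S₀ = ε-closure({0}) = {0}
'a' @ 1: {1,2,3,4}  ✓accept
'd' @ 2: {3,5}  ✓accept
'a' @ 3: {}  — state set empty
rest 'bcdccdad' ignored (set empty)
after full input: {}  (accept=3 not in)

Answer: REJECT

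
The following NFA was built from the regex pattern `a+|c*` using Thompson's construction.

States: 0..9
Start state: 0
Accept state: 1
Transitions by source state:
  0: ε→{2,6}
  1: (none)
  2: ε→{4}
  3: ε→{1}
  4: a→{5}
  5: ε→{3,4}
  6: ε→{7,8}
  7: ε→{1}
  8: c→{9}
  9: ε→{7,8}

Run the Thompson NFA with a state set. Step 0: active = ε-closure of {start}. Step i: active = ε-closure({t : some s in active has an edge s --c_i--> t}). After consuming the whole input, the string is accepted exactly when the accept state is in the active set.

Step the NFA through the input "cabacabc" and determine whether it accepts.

Answer: REJECT

Derivation:
S₀ = ε-closure({0}) = {0,1,2,4,6,7,8}
'c' @ 1: {1,7,8,9}  ✓accept
'a' @ 2: {}  — no active states
rest 'bacabc' ignored (set empty)
after full input: {}  (accept=1 not in)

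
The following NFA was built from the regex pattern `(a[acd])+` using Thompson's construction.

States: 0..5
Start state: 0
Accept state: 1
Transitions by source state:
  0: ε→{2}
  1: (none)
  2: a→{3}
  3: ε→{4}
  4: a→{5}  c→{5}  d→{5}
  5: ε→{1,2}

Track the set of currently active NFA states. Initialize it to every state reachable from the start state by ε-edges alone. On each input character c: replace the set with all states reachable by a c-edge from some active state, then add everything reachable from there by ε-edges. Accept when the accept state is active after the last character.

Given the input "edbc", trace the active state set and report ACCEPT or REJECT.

Answer: REJECT

Derivation:
start: ε-closure({0}) = {0,2}
'e' @ 1: {}  — state set empty
rest 'dbc' ignored (set empty)
end set {} — state 1 not in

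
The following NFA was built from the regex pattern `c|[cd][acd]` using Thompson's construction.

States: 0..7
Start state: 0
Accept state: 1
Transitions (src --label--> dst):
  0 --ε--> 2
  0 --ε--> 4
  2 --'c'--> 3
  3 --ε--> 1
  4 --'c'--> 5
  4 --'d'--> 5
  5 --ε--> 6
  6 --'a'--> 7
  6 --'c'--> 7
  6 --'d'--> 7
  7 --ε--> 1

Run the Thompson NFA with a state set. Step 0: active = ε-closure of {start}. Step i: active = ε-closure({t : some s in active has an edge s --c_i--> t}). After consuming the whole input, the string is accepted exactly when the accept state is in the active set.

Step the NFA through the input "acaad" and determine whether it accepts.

start: ε-closure({0}) = {0,2,4}
'a' @ 1: {}  — dead — no transitions
rest 'caad' ignored (set empty)
final: {}; accept 1 not in set

Answer: REJECT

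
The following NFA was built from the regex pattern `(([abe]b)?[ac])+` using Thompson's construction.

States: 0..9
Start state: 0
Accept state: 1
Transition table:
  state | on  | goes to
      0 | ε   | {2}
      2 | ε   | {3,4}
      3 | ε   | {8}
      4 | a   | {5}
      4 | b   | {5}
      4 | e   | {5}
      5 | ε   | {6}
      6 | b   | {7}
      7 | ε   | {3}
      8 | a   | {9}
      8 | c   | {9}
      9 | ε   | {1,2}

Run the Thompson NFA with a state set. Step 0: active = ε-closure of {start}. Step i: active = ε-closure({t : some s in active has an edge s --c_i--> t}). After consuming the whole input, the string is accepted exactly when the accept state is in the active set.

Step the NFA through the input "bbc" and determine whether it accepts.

S₀ = ε-closure({0}) = {0,2,3,4,8}
'b' @ 1: {5,6}
'b' @ 2: {3,7,8}
'c' @ 3: {1,2,3,4,8,9}  ✓accept
final: {1,2,3,4,8,9}; accept 1 in set

Answer: ACCEPT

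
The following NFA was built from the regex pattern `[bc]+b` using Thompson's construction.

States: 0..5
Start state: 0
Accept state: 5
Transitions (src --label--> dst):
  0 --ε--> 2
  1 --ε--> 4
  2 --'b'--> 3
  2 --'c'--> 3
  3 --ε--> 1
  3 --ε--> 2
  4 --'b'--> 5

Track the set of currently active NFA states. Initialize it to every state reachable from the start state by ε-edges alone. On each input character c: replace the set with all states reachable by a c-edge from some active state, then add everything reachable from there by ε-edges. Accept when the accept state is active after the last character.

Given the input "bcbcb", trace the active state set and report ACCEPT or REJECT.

Answer: ACCEPT

Steps:
initial (ε-close {0}): {0,2}
'b' @ 1: {1,2,3,4}
'c' @ 2: {1,2,3,4}
'b' @ 3: {1,2,3,4,5}  [accepting]
'c' @ 4: {1,2,3,4}
'b' @ 5: {1,2,3,4,5}  [accepting]
end set {1,2,3,4,5} — state 5 in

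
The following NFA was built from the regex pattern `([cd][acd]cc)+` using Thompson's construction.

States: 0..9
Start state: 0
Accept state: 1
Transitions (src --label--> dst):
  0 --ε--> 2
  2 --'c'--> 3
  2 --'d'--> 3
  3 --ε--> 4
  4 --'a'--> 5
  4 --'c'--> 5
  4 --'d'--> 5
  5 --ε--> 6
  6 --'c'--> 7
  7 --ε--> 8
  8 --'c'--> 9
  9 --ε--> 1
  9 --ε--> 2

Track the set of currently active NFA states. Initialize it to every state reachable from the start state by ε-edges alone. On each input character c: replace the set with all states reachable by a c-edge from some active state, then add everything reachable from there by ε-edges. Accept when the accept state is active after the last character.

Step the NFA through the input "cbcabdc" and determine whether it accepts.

start: ε-closure({0}) = {0,2}
'c' @ 1: {3,4}
'b' @ 2: {}  — dead — no transitions
rest 'cabdc' ignored (set empty)
final: {}; accept 1 not in set

Answer: REJECT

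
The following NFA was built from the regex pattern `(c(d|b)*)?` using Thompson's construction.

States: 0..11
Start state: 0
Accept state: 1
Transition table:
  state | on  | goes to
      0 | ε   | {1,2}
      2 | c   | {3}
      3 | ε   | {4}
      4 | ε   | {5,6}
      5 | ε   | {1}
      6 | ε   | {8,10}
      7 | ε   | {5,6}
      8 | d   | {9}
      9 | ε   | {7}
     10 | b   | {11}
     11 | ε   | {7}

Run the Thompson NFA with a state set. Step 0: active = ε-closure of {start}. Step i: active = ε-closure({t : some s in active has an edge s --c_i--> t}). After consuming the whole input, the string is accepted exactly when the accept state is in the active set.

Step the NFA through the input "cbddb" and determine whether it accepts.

initial (ε-close {0}): {0,1,2}
'c' @ 1: {1,3,4,5,6,8,10}  ✓accept
'b' @ 2: {1,5,6,7,8,10,11}  ✓accept
'd' @ 3: {1,5,6,7,8,9,10}  ✓accept
'd' @ 4: {1,5,6,7,8,9,10}  ✓accept
'b' @ 5: {1,5,6,7,8,10,11}  ✓accept
end set {1,5,6,7,8,10,11} — state 1 in

Answer: ACCEPT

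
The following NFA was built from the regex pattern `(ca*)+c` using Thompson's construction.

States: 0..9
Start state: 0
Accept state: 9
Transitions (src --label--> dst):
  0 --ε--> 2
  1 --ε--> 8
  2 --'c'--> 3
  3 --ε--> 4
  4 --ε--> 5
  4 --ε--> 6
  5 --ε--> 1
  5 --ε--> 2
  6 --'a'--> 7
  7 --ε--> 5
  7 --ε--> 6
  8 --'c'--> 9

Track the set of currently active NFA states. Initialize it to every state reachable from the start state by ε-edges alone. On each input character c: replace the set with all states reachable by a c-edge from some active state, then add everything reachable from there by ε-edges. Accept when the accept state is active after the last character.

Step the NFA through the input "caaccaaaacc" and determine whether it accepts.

Answer: ACCEPT

Steps:
S₀ = ε-closure({0}) = {0,2}
'c' @ 1: {1,2,3,4,5,6,8}
'a' @ 2: {1,2,5,6,7,8}
'a' @ 3: {1,2,5,6,7,8}
'c' @ 4: {1,2,3,4,5,6,8,9}  ✓accept
'c' @ 5: {1,2,3,4,5,6,8,9}  ✓accept
'a' @ 6: {1,2,5,6,7,8}
'a' @ 7: {1,2,5,6,7,8}
'a' @ 8: {1,2,5,6,7,8}
'a' @ 9: {1,2,5,6,7,8}
'c' @ 10: {1,2,3,4,5,6,8,9}  ✓accept
'c' @ 11: {1,2,3,4,5,6,8,9}  ✓accept
after full input: {1,2,3,4,5,6,8,9}  (accept=9 in)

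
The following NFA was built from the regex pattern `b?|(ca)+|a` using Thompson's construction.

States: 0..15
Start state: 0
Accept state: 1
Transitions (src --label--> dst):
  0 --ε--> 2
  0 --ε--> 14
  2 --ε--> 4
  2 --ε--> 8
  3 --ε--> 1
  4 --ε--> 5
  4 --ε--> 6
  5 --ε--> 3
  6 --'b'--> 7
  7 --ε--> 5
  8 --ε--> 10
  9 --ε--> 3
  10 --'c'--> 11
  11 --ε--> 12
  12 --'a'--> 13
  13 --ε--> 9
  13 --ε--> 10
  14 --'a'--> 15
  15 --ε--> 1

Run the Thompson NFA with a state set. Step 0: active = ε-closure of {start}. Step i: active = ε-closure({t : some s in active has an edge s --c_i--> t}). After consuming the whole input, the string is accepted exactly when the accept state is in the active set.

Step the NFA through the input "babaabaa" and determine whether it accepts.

start: ε-closure({0}) = {0,1,2,3,4,5,6,8,10,14}
'b' @ 1: {1,3,5,7}  ✓accept
'a' @ 2: {}  — dead — no transitions
rest 'baabaa' ignored (set empty)
final: {}; accept 1 not in set

Answer: REJECT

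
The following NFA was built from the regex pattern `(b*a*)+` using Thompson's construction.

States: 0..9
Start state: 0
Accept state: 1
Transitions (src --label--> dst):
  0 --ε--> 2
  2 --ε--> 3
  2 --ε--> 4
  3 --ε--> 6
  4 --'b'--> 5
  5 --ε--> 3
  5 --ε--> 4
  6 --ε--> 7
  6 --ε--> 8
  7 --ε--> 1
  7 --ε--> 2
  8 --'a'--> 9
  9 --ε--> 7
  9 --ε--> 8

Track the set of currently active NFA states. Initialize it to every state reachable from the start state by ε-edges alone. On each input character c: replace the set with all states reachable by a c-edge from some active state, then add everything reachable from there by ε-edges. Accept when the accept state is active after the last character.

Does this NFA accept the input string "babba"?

Answer: ACCEPT

Derivation:
initial (ε-close {0}): {0,1,2,3,4,6,7,8}
'b' @ 1: {1,2,3,4,5,6,7,8}  ✓accept
'a' @ 2: {1,2,3,4,6,7,8,9}  ✓accept
'b' @ 3: {1,2,3,4,5,6,7,8}  ✓accept
'b' @ 4: {1,2,3,4,5,6,7,8}  ✓accept
'a' @ 5: {1,2,3,4,6,7,8,9}  ✓accept
after full input: {1,2,3,4,6,7,8,9}  (accept=1 in)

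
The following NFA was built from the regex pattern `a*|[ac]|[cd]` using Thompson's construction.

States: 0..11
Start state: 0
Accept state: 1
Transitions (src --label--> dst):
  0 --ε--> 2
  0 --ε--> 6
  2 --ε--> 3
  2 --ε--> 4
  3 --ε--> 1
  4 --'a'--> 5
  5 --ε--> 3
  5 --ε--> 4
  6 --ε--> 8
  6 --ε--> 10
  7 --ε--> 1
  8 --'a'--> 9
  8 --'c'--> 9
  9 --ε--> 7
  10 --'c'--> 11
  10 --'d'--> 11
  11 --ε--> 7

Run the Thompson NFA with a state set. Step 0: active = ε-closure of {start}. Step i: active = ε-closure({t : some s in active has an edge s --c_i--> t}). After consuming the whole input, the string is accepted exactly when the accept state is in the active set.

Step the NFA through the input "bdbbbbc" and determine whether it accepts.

Answer: REJECT

Derivation:
start: ε-closure({0}) = {0,1,2,3,4,6,8,10}
'b' @ 1: {}  — state set empty
rest 'dbbbbc' ignored (set empty)
end set {} — state 1 not in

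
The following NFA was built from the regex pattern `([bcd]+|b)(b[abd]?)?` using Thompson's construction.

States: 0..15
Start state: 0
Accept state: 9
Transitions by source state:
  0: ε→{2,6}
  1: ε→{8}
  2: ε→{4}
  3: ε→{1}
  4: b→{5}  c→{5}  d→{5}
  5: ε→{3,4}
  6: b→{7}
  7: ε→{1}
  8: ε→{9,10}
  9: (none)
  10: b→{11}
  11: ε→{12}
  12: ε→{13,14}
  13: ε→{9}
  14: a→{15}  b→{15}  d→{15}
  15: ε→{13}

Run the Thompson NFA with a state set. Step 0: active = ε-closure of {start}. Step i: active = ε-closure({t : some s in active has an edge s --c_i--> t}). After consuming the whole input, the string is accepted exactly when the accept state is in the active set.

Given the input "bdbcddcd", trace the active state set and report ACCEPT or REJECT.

initial (ε-close {0}): {0,2,4,6}
'b' @ 1: {1,3,4,5,7,8,9,10}  (accept∈set)
'd' @ 2: {1,3,4,5,8,9,10}  (accept∈set)
'b' @ 3: {1,3,4,5,8,9,10,11,12,13,14}  (accept∈set)
'c' @ 4: {1,3,4,5,8,9,10}  (accept∈set)
'd' @ 5: {1,3,4,5,8,9,10}  (accept∈set)
'd' @ 6: {1,3,4,5,8,9,10}  (accept∈set)
'c' @ 7: {1,3,4,5,8,9,10}  (accept∈set)
'd' @ 8: {1,3,4,5,8,9,10}  (accept∈set)
end set {1,3,4,5,8,9,10} — state 9 in

Answer: ACCEPT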